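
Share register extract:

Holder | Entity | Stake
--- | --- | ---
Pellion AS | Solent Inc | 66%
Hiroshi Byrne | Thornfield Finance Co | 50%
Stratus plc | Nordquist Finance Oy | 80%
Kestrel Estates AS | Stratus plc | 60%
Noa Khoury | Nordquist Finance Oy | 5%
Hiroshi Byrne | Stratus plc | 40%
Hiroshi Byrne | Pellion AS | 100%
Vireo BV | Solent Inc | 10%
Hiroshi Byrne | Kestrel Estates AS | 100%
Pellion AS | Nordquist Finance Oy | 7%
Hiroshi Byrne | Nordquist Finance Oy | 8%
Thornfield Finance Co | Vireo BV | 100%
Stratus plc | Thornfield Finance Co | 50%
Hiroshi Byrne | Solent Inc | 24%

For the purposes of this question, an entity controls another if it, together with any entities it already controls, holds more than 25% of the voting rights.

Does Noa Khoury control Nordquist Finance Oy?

No

Noa's largest direct stake is 5% in Nordquist, which does not meet the threshold, so Noa controls no company.
In Nordquist, Noa's side holds only 5%, not > 25%.
So Noa does not control Nordquist.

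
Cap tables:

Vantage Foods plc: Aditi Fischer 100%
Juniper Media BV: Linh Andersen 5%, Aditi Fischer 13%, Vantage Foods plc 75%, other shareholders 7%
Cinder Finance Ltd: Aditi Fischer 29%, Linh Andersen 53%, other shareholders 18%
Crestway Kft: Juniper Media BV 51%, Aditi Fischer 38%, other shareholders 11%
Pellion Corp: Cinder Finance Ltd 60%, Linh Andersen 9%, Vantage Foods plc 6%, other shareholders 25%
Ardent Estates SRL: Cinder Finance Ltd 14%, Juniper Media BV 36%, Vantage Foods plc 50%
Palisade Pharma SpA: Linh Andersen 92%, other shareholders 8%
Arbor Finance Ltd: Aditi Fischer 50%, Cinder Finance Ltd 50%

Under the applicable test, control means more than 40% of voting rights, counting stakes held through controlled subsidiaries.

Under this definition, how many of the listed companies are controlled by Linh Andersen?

Linh holds 53% of Cinder, so Linh controls Cinder.
Cinder and Linh together hold 60% + 9% = 69% of Pellion, so Linh controls Pellion.
Linh holds 92% of Palisade, so Linh controls Palisade.
Cinder holds 50% of Arbor, so Linh controls Arbor.
No other company's threshold is met.
Linh controls 4 companies.

4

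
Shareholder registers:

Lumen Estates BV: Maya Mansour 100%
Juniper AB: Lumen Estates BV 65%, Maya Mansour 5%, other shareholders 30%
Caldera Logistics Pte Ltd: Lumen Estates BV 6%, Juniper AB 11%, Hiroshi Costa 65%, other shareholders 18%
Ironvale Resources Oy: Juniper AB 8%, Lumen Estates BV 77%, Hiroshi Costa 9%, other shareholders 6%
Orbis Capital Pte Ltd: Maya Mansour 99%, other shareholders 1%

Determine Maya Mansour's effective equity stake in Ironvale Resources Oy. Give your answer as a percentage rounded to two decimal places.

Maya reaches Ironvale along 3 paths.
Via Lumen → Juniper: 100% × 65% × 8% = 5.2%.
Via Juniper: 5% × 8% = 0.4%.
Via Lumen: 100% × 77% = 77%.
Total: 5.2% + 0.4% + 77% = 82.6%.
Rounded: 82.60%.

82.60%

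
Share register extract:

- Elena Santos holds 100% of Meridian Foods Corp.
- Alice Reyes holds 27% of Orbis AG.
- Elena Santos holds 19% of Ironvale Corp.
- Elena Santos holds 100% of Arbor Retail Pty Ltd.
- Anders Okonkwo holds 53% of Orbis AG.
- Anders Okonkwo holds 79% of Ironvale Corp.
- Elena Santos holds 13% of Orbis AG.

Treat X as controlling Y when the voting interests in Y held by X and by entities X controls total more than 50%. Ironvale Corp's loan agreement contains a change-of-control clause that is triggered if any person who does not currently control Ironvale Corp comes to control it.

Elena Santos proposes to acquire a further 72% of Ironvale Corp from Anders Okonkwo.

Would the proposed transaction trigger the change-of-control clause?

Yes

The purchase adds only to Elena's holdings (Anders's stake shrinks), so Elena is the only person who could newly come to control Ironvale.
Elena holds 100% of Meridian, so Elena controls Meridian.
Elena holds 100% of Arbor, so Elena controls Arbor.
In Ironvale, Elena's side holds only 19%, not > 50%.
So before the transaction, Elena does not control Ironvale.
After the purchase, Elena's direct stake in Ironvale rises to 19% + 72% = 91%, and Anders's stake falls to 7%.
Elena holds 91% of Ironvale, so Elena controls Ironvale.
Elena did not control Ironvale before and does after, so the clause is triggered.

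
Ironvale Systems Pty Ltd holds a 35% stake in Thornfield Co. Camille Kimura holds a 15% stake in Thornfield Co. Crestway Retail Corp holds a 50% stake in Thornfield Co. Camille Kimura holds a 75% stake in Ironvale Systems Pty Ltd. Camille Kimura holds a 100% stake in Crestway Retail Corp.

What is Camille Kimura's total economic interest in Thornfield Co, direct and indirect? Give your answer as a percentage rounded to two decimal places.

Camille reaches Thornfield along 3 paths.
Via Crestway: 100% × 50% = 50%.
Direct stake: 15% = 15%.
Via Ironvale: 75% × 35% = 26.25%.
Total: 50% + 15% + 26.25% = 91.25%.

91.25%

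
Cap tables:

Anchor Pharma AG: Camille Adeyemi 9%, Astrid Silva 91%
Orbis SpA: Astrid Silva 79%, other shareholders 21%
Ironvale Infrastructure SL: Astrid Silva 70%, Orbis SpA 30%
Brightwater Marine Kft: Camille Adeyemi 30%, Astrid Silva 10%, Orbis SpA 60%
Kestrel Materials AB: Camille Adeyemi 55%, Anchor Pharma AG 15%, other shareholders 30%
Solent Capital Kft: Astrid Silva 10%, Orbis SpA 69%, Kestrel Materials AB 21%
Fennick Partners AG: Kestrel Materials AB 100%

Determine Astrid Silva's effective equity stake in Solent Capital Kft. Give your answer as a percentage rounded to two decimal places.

67.38%

Astrid reaches Solent along 3 paths.
Direct stake: 10% = 10%.
Via Orbis: 79% × 69% = 54.51%.
Via Anchor → Kestrel: 91% × 15% × 21% = 2.8665%.
Total: 10% + 54.51% + 2.8665% = 67.3765%.
Rounded: 67.38%.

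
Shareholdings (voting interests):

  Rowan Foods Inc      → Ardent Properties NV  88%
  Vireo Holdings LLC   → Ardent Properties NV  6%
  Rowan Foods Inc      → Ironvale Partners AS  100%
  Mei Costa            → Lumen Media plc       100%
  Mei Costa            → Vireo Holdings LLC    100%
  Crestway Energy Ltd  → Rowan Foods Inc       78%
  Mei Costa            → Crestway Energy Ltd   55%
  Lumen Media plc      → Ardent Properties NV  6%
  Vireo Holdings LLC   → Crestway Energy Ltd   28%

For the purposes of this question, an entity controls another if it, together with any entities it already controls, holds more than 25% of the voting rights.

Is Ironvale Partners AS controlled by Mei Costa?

Yes

Mei holds 100% of Vireo, so Mei controls Vireo.
Mei and Vireo together hold 55% + 28% = 83% of Crestway, so Mei controls Crestway.
Crestway holds 78% of Rowan, so Mei controls Rowan.
Rowan holds 100% of Ironvale, so Mei controls Ironvale.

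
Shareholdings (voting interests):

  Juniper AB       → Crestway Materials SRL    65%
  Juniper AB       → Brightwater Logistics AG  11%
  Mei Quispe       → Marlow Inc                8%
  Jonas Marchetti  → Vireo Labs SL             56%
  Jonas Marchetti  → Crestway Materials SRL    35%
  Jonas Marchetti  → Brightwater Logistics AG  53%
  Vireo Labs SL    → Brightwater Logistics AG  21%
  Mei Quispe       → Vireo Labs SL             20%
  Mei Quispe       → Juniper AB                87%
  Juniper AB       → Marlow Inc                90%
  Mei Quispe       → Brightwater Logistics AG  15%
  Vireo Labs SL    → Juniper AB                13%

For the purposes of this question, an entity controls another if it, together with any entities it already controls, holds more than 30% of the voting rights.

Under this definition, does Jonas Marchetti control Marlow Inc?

No

Jonas holds 56% of Vireo, so Jonas controls Vireo.
Jonas holds 35% of Crestway, so Jonas controls Crestway.
Jonas and Vireo together hold 53% + 21% = 74% of Brightwater, so Jonas controls Brightwater.
Neither Jonas nor any entity Jonas controls holds any voting interest in Marlow.
So Jonas does not control Marlow.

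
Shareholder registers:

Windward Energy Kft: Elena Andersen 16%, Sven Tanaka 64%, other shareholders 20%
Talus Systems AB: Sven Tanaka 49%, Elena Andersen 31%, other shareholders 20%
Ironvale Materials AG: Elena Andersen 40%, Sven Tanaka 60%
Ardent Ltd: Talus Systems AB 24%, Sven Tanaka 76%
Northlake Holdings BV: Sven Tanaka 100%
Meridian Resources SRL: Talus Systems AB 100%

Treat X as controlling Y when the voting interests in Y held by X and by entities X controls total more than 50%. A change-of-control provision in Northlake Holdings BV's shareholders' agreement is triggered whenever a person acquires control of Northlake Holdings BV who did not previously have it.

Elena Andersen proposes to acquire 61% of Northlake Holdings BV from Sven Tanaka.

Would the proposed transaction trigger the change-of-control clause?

Yes

The purchase adds only to Elena's holdings (Sven's stake shrinks), so Elena is the only person who could newly come to control Northlake.
Elena's largest direct stake is 40% in Ironvale, which does not meet the threshold, so Elena controls no company.
Neither Elena nor any entity Elena controls holds any voting interest in Northlake.
So before the transaction, Elena does not control Northlake.
After the purchase, Elena holds 61% of Northlake directly, and Sven's stake falls to 39%.
Elena holds 61% of Northlake, so Elena controls Northlake.
Elena did not control Northlake before and does after, so the clause is triggered.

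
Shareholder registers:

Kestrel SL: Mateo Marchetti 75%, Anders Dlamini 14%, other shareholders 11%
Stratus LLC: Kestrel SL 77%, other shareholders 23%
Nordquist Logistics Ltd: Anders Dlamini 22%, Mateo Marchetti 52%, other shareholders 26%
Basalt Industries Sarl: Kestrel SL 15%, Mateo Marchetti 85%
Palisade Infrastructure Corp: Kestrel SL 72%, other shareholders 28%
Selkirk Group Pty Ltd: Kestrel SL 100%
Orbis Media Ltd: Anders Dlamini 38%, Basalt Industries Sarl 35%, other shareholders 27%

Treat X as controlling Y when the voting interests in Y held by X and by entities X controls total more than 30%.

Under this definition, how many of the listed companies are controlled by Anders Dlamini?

Anders holds 38% of Orbis, so Anders controls Orbis.
No other company's threshold is met.
Anders controls 1 company.

1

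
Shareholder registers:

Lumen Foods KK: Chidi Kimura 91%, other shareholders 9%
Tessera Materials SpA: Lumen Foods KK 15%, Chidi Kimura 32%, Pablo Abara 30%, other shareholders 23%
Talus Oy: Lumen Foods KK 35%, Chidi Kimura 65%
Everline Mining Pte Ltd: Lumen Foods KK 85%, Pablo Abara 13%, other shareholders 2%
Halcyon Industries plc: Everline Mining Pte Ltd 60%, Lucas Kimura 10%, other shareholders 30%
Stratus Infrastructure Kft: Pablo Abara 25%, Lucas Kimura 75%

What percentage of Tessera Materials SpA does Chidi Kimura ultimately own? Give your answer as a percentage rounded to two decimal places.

45.65%

Chidi reaches Tessera along 2 paths.
Via Lumen: 91% × 15% = 13.65%.
Direct stake: 32% = 32%.
Total: 13.65% + 32% = 45.65%.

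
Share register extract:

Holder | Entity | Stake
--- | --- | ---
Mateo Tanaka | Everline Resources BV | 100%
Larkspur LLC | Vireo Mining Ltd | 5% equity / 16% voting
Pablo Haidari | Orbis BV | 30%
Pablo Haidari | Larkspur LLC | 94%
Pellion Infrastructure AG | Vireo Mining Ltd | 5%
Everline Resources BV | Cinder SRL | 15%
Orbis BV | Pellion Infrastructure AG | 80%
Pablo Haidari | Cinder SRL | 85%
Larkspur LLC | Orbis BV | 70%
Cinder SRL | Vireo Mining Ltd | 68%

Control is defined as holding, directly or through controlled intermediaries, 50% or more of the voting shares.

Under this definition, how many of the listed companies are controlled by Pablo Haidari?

Pablo holds 94% of Larkspur, so Pablo controls Larkspur.
Pablo and Larkspur together hold 30% + 70% = 100% of Orbis, so Pablo controls Orbis.
Pablo holds 85% of Cinder, so Pablo controls Cinder.
Orbis holds 80% of Pellion, so Pablo controls Pellion.
Cinder and Larkspur and Pellion together hold 68% + 16% + 5% = 89% of Vireo, so Pablo controls Vireo.
No other company's threshold is met.
Pablo controls 5 companies.

5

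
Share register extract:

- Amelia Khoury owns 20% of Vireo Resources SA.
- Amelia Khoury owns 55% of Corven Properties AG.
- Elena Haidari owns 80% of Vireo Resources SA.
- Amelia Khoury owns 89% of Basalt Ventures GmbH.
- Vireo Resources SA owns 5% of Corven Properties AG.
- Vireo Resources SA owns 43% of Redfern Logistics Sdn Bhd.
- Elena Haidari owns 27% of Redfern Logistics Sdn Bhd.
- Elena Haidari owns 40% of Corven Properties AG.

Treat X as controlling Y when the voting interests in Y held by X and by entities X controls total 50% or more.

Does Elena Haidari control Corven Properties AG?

Elena holds 80% of Vireo, so Elena controls Vireo.
Vireo and Elena together hold 43% + 27% = 70% of Redfern, so Elena controls Redfern.
In Corven, Elena's side holds only 5% + 40% = 45%, not ≥ 50%.
So Elena does not control Corven.

No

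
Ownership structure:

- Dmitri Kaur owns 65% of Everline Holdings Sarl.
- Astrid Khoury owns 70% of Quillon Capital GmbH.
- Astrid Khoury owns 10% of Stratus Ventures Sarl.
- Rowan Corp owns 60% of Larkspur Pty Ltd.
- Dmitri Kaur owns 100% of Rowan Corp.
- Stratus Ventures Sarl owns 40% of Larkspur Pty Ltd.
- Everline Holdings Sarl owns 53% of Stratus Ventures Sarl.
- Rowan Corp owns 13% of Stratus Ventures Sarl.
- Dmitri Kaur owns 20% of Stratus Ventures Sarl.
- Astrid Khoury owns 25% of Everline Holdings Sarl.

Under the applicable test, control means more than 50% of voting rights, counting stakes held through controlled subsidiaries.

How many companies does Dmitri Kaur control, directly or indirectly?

4

Dmitri holds 100% of Rowan, so Dmitri controls Rowan.
Dmitri holds 65% of Everline, so Dmitri controls Everline.
Dmitri and Rowan and Everline together hold 20% + 13% + 53% = 86% of Stratus, so Dmitri controls Stratus.
Rowan and Stratus together hold 60% + 40% = 100% of Larkspur, so Dmitri controls Larkspur.
No other company's threshold is met.
Dmitri controls 4 companies.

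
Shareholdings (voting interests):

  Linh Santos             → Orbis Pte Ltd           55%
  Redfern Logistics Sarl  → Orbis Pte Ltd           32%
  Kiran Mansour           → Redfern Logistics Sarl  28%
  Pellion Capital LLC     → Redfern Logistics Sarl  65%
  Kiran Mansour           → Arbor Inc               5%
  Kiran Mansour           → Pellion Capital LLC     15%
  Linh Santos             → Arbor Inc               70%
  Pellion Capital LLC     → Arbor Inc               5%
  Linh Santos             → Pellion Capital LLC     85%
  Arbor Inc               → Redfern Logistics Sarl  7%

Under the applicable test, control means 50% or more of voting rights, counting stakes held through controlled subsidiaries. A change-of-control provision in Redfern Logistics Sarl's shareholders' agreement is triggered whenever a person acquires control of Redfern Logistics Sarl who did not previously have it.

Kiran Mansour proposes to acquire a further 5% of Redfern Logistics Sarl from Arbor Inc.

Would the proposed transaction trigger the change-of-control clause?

The purchase adds only to Kiran's holdings (Arbor's stake shrinks), so Kiran is the only person who could newly come to control Redfern.
Kiran's largest direct stake is 28% in Redfern, which does not meet the threshold, so Kiran controls no company.
In Redfern, Kiran's side holds only 28%, not ≥ 50%.
So before the transaction, Kiran does not control Redfern.
After the purchase, Kiran's direct stake in Redfern rises to 28% + 5% = 33%, and Arbor's stake falls to 2%.
After the transaction, Kiran's side holds 33% of Redfern, not ≥ 50%, so Kiran still does not control Redfern.
No new person acquires control, so the clause is not triggered.

No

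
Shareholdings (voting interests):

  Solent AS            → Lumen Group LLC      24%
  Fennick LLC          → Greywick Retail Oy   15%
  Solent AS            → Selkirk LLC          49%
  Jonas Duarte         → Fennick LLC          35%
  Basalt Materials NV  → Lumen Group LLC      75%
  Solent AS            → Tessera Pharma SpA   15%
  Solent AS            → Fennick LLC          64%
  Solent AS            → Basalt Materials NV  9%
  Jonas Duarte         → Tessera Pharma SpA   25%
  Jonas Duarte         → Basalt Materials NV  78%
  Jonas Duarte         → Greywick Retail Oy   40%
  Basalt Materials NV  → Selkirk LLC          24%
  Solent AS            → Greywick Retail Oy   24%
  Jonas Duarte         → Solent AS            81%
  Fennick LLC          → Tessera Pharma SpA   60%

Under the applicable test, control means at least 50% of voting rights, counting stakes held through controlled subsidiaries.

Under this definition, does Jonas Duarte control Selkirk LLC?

Yes

Jonas holds 81% of Solent, so Jonas controls Solent.
Jonas and Solent together hold 78% + 9% = 87% of Basalt, so Jonas controls Basalt.
Basalt and Solent together hold 24% + 49% = 73% of Selkirk, so Jonas controls Selkirk.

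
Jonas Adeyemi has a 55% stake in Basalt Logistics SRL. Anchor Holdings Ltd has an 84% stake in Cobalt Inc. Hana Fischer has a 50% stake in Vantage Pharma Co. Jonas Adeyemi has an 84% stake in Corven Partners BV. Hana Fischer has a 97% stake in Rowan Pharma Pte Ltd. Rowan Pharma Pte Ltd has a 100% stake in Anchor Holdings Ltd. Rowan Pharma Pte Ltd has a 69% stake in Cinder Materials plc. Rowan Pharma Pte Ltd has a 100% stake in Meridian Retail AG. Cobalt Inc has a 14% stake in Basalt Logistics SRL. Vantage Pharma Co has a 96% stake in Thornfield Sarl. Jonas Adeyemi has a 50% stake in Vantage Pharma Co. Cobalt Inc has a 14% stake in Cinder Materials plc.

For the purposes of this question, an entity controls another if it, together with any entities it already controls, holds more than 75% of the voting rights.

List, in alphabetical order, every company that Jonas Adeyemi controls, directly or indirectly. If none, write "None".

Jonas holds 84% of Corven, so Jonas controls Corven.
No other company's threshold is met.

Corven Partners BV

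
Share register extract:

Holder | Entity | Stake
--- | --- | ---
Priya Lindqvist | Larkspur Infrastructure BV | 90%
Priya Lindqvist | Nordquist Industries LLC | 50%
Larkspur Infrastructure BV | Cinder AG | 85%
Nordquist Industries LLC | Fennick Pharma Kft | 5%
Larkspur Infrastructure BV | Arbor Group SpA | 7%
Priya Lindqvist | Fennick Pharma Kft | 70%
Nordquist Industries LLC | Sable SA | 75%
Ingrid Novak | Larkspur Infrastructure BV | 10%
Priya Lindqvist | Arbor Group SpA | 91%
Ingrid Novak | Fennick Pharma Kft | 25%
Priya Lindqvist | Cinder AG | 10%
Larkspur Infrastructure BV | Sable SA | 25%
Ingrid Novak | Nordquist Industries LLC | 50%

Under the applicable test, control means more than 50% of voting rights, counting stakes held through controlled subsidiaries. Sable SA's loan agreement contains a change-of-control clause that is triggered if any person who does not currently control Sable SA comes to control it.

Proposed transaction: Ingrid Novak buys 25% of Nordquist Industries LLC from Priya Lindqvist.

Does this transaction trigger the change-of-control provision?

Yes

The purchase adds only to Ingrid's holdings (Priya's stake shrinks), so Ingrid is the only person who could newly come to control Sable.
Ingrid's largest direct stake is 50% in Nordquist, which does not meet the threshold, so Ingrid controls no company.
Neither Ingrid nor any entity Ingrid controls holds any voting interest in Sable.
So before the transaction, Ingrid does not control Sable.
After the purchase, Ingrid's direct stake in Nordquist rises to 50% + 25% = 75%, and Priya's stake falls to 25%.
Ingrid holds 75% of Nordquist, so Ingrid controls Nordquist.
Nordquist holds 75% of Sable, so Ingrid controls Sable.
Ingrid did not control Sable before and does after, so the clause is triggered.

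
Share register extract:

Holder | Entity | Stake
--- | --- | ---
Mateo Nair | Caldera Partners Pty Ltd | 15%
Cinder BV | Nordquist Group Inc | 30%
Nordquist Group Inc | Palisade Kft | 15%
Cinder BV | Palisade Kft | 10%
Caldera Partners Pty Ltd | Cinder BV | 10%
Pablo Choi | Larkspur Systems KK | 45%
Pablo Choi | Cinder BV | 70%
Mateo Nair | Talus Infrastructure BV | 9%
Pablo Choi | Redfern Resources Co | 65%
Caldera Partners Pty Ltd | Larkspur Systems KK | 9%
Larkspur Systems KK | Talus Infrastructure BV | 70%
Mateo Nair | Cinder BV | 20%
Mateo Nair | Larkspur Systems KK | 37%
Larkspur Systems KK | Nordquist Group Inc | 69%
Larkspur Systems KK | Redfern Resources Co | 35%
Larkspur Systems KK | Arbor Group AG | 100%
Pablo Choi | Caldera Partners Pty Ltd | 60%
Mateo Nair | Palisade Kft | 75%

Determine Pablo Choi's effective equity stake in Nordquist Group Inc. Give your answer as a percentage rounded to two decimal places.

57.58%

Pablo reaches Nordquist along 4 paths.
Via Larkspur: 45% × 69% = 31.05%.
Via Caldera → Larkspur: 60% × 9% × 69% = 3.726%.
Via Cinder: 70% × 30% = 21%.
Via Caldera → Cinder: 60% × 10% × 30% = 1.8%.
Total: 31.05% + 3.726% + 21% + 1.8% = 57.576%.
Rounded: 57.58%.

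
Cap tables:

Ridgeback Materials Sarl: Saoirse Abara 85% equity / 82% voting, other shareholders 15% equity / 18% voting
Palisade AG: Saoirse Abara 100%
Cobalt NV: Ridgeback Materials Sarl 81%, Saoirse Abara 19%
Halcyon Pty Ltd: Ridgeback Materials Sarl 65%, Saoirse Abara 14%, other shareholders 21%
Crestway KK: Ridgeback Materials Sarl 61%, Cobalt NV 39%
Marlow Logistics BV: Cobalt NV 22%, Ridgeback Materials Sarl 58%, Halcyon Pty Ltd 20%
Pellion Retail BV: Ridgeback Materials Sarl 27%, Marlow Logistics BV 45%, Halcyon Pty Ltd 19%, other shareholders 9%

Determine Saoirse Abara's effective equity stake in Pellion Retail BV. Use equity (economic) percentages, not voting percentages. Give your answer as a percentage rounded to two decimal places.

73.22%

Saoirse reaches Pellion along 8 paths.
Via Ridgeback: 85% × 27% = 22.95%.
Via Ridgeback → Cobalt → Marlow: 85% × 81% × 22% × 45% = 6.81615%.
Via Cobalt → Marlow: 19% × 22% × 45% = 1.881%.
Via Ridgeback → Marlow: 85% × 58% × 45% = 22.185%.
Via Ridgeback → Halcyon → Marlow: 85% × 65% × 20% × 45% = 4.9725%.
Via Halcyon → Marlow: 14% × 20% × 45% = 1.26%.
Via Ridgeback → Halcyon: 85% × 65% × 19% = 10.4975%.
Via Halcyon: 14% × 19% = 2.66%.
Total: 22.95% + 6.81615% + 1.881% + 22.185% + 4.9725% + 1.26% + 10.4975% + 2.66% = 73.22215%.
Rounded: 73.22%.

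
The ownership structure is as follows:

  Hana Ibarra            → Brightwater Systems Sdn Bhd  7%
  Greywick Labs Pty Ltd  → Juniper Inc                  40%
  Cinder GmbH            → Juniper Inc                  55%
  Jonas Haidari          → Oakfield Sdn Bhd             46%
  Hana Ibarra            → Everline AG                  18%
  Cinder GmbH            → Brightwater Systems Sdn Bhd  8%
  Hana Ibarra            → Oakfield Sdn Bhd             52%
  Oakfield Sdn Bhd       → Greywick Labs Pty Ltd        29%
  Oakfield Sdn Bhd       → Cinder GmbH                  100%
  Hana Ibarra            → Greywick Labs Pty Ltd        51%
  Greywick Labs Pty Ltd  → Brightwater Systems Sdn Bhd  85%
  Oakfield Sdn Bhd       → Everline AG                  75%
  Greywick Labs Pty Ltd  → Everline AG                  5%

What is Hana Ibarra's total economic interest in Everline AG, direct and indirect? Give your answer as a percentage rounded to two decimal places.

60.30%

Hana reaches Everline along 4 paths.
Via Oakfield → Greywick: 52% × 29% × 5% = 0.754%.
Via Greywick: 51% × 5% = 2.55%.
Direct stake: 18% = 18%.
Via Oakfield: 52% × 75% = 39%.
Total: 0.754% + 2.55% + 18% + 39% = 60.304%.
Rounded: 60.30%.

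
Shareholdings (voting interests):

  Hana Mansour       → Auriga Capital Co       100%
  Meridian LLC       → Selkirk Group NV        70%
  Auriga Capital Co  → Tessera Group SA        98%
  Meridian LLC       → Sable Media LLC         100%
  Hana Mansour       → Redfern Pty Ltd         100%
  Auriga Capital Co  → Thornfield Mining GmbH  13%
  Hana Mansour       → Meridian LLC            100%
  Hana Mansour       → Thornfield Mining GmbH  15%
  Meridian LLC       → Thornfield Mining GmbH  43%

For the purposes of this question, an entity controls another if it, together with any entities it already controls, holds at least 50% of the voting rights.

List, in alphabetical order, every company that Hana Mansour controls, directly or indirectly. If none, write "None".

Auriga Capital Co, Meridian LLC, Redfern Pty Ltd, Sable Media LLC, Selkirk Group NV, Tessera Group SA, Thornfield Mining GmbH

Hana holds 100% of Meridian, so Hana controls Meridian.
Hana holds 100% of Auriga, so Hana controls Auriga.
Meridian holds 100% of Sable, so Hana controls Sable.
Hana and Auriga and Meridian together hold 15% + 13% + 43% = 71% of Thornfield, so Hana controls Thornfield.
Hana holds 100% of Redfern, so Hana controls Redfern.
Meridian holds 70% of Selkirk, so Hana controls Selkirk.
Auriga holds 98% of Tessera, so Hana controls Tessera.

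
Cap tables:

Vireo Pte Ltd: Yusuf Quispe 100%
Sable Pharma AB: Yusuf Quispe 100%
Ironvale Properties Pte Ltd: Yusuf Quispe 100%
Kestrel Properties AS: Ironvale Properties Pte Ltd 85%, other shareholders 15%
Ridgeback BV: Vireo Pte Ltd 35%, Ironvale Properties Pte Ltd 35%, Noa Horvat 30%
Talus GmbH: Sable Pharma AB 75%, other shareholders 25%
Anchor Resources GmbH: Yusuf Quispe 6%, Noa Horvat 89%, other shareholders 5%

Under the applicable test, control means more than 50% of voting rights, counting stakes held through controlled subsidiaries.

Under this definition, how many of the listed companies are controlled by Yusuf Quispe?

6

Yusuf holds 100% of Vireo, so Yusuf controls Vireo.
Yusuf holds 100% of Sable, so Yusuf controls Sable.
Yusuf holds 100% of Ironvale, so Yusuf controls Ironvale.
Ironvale holds 85% of Kestrel, so Yusuf controls Kestrel.
Vireo and Ironvale together hold 35% + 35% = 70% of Ridgeback, so Yusuf controls Ridgeback.
Sable holds 75% of Talus, so Yusuf controls Talus.
No other company's threshold is met.
Yusuf controls 6 companies.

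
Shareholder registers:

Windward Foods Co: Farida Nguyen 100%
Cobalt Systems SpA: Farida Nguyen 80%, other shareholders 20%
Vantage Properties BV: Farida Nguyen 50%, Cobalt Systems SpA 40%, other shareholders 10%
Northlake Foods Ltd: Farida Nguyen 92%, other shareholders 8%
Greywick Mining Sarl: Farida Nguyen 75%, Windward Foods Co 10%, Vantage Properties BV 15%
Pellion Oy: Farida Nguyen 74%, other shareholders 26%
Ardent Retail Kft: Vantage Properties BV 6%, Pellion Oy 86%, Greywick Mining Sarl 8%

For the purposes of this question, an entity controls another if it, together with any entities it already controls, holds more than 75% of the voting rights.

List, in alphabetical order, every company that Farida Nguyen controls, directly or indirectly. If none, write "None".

Farida holds 100% of Windward, so Farida controls Windward.
Farida holds 80% of Cobalt, so Farida controls Cobalt.
Farida and Cobalt together hold 50% + 40% = 90% of Vantage, so Farida controls Vantage.
Farida holds 92% of Northlake, so Farida controls Northlake.
Farida and Windward and Vantage together hold 75% + 10% + 15% = 100% of Greywick, so Farida controls Greywick.
No other company's threshold is met.

Cobalt Systems SpA, Greywick Mining Sarl, Northlake Foods Ltd, Vantage Properties BV, Windward Foods Co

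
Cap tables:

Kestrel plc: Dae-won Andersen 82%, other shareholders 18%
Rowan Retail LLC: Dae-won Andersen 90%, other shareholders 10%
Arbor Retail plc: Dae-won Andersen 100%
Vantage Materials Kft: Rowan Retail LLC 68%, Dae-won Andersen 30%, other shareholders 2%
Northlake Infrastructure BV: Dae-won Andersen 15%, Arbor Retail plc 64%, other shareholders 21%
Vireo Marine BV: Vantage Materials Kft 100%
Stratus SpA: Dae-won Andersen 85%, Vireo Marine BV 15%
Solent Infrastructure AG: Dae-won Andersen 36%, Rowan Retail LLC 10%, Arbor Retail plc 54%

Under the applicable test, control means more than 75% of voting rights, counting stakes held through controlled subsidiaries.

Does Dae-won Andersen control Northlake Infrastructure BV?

Dae-won holds 100% of Arbor, so Dae-won controls Arbor.
Dae-won and Arbor together hold 15% + 64% = 79% of Northlake, so Dae-won controls Northlake.

Yes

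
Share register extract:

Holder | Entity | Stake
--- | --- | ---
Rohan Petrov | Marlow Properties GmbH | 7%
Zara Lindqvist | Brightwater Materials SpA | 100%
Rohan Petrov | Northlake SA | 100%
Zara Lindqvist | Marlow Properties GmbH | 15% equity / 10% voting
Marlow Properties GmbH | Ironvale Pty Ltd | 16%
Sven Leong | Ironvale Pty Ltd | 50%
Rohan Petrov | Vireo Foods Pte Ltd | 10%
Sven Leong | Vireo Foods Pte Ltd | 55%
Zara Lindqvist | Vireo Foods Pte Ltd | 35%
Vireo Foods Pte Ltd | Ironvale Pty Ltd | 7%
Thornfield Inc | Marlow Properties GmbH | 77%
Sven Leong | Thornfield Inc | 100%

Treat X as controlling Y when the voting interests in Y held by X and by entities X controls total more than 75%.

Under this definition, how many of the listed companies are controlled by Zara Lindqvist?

Zara holds 100% of Brightwater, so Zara controls Brightwater.
No other company's threshold is met.
Zara controls 1 company.

1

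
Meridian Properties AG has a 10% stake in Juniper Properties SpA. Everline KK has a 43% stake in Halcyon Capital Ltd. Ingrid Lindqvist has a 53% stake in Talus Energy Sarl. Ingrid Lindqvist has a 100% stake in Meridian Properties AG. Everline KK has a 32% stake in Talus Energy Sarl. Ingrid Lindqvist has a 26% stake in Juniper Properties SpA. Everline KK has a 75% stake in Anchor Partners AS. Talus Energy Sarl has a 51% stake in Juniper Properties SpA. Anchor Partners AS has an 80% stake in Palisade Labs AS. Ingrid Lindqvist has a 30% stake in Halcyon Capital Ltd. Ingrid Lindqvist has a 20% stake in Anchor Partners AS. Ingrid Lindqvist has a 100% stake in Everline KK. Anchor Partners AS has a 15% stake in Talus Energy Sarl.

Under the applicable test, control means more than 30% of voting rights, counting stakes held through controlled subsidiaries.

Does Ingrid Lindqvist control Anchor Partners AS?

Yes

Ingrid holds 100% of Everline, so Ingrid controls Everline.
Ingrid and Everline together hold 20% + 75% = 95% of Anchor, so Ingrid controls Anchor.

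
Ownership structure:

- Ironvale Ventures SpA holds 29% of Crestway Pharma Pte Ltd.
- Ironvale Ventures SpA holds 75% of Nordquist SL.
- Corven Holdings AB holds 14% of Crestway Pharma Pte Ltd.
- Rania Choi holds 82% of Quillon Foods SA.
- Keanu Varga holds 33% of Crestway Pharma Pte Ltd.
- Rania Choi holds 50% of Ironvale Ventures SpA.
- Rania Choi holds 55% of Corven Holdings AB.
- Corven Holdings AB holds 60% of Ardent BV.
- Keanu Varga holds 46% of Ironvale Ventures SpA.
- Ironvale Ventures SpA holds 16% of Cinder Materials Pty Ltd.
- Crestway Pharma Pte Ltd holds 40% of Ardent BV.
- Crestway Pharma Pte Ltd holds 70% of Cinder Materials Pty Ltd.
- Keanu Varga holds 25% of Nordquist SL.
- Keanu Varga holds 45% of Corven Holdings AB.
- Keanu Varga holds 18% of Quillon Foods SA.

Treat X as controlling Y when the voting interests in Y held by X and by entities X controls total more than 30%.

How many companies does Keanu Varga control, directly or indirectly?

6

Keanu holds 45% of Corven, so Keanu controls Corven.
Keanu holds 46% of Ironvale, so Keanu controls Ironvale.
Corven and Ironvale and Keanu together hold 14% + 29% + 33% = 76% of Crestway, so Keanu controls Crestway.
Ironvale and Keanu together hold 75% + 25% = 100% of Nordquist, so Keanu controls Nordquist.
Corven and Crestway together hold 60% + 40% = 100% of Ardent, so Keanu controls Ardent.
Ironvale and Crestway together hold 16% + 70% = 86% of Cinder, so Keanu controls Cinder.
No other company's threshold is met.
Keanu controls 6 companies.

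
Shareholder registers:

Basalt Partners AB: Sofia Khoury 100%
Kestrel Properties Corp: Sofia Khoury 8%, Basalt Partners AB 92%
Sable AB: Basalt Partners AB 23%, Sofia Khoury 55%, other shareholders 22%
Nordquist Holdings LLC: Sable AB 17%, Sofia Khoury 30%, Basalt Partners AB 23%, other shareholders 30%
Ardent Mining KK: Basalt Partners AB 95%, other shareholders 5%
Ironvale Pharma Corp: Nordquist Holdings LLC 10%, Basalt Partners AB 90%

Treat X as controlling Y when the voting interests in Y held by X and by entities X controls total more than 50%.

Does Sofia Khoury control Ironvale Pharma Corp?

Yes

Sofia holds 100% of Basalt, so Sofia controls Basalt.
Basalt and Sofia together hold 23% + 55% = 78% of Sable, so Sofia controls Sable.
Sable and Sofia and Basalt together hold 17% + 30% + 23% = 70% of Nordquist, so Sofia controls Nordquist.
Nordquist and Basalt together hold 10% + 90% = 100% of Ironvale, so Sofia controls Ironvale.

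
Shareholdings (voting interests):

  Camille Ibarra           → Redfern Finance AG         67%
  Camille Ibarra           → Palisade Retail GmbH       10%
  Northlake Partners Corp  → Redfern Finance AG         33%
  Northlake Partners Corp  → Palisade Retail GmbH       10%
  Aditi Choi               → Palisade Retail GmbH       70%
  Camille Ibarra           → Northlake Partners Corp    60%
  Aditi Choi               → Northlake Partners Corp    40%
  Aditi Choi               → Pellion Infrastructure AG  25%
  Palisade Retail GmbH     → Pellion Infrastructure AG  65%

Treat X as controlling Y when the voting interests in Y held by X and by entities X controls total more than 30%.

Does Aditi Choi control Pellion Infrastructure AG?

Aditi holds 40% of Northlake, so Aditi controls Northlake.
Aditi and Northlake together hold 70% + 10% = 80% of Palisade, so Aditi controls Palisade.
Palisade and Aditi together hold 65% + 25% = 90% of Pellion, so Aditi controls Pellion.

Yes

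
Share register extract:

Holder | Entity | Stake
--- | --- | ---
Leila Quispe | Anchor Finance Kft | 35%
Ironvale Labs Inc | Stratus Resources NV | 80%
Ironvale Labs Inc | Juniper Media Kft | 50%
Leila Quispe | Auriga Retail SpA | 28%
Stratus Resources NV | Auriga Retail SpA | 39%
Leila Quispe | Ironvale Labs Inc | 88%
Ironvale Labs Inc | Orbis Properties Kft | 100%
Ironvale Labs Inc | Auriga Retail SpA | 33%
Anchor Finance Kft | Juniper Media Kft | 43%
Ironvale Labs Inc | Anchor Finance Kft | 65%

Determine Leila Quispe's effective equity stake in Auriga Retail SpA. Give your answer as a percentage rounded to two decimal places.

Leila reaches Auriga along 3 paths.
Via Ironvale: 88% × 33% = 29.04%.
Via Ironvale → Stratus: 88% × 80% × 39% = 27.456%.
Direct stake: 28% = 28%.
Total: 29.04% + 27.456% + 28% = 84.496%.
Rounded: 84.50%.

84.50%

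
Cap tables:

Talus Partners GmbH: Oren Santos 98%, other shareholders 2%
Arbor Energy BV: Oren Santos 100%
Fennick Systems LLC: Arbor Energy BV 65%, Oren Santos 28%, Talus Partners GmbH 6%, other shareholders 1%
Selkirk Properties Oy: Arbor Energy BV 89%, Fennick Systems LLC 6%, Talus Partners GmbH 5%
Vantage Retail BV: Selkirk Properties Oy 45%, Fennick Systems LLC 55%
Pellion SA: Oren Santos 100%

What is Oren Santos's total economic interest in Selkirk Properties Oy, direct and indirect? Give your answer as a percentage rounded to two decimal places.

Oren reaches Selkirk along 5 paths.
Via Arbor: 100% × 89% = 89%.
Via Arbor → Fennick: 100% × 65% × 6% = 3.9%.
Via Fennick: 28% × 6% = 1.68%.
Via Talus → Fennick: 98% × 6% × 6% = 0.3528%.
Via Talus: 98% × 5% = 4.9%.
Total: 89% + 3.9% + 1.68% + 0.3528% + 4.9% = 99.8328%.
Rounded: 99.83%.

99.83%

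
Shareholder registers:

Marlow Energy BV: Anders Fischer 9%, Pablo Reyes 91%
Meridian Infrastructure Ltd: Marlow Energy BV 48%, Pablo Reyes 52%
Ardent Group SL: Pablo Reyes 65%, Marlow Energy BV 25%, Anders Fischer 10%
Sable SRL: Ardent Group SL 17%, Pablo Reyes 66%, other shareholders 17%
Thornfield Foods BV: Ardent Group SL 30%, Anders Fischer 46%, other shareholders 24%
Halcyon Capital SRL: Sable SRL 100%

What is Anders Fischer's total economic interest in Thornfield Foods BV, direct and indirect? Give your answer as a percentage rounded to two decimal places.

49.68%

Anders reaches Thornfield along 3 paths.
Via Marlow → Ardent: 9% × 25% × 30% = 0.675%.
Via Ardent: 10% × 30% = 3%.
Direct stake: 46% = 46%.
Total: 0.675% + 3% + 46% = 49.675%.
Rounded: 49.68%.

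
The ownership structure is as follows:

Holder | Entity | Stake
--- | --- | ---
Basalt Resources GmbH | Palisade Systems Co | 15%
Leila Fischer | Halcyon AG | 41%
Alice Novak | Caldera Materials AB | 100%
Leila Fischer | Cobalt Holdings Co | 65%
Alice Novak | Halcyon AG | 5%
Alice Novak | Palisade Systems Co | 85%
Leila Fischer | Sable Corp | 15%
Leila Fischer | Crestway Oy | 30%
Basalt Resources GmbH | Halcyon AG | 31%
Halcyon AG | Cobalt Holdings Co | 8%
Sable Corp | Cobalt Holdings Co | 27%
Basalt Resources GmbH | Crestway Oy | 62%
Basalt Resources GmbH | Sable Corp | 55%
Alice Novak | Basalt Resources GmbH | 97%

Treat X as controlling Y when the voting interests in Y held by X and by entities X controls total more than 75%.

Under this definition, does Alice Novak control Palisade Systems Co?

Yes

Alice holds 97% of Basalt, so Alice controls Basalt.
Alice and Basalt together hold 85% + 15% = 100% of Palisade, so Alice controls Palisade.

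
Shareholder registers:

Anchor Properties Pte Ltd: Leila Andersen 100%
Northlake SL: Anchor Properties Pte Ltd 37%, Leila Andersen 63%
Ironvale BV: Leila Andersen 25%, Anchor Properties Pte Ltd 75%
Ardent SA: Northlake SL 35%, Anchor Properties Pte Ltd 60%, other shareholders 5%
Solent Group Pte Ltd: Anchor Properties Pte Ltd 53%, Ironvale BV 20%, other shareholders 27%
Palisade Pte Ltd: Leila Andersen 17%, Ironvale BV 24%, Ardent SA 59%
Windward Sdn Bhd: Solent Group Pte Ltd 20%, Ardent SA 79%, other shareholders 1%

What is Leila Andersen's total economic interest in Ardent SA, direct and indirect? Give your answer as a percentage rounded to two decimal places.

95.00%

Leila reaches Ardent along 3 paths.
Via Anchor → Northlake: 100% × 37% × 35% = 12.95%.
Via Northlake: 63% × 35% = 22.05%.
Via Anchor: 100% × 60% = 60%.
Total: 12.95% + 22.05% + 60% = 95%.
Rounded: 95.00%.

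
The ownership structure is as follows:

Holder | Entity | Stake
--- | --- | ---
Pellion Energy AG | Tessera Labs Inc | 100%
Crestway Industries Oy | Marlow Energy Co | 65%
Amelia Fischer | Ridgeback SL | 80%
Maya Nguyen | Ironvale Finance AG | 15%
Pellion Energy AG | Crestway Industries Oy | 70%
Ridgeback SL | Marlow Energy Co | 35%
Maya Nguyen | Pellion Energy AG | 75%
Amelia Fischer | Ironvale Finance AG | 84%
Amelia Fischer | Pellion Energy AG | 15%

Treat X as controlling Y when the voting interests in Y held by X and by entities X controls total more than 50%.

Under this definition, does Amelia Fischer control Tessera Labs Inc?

No

Amelia holds 84% of Ironvale, so Amelia controls Ironvale.
Amelia holds 80% of Ridgeback, so Amelia controls Ridgeback.
Neither Amelia nor any entity Amelia controls holds any voting interest in Tessera.
So Amelia does not control Tessera.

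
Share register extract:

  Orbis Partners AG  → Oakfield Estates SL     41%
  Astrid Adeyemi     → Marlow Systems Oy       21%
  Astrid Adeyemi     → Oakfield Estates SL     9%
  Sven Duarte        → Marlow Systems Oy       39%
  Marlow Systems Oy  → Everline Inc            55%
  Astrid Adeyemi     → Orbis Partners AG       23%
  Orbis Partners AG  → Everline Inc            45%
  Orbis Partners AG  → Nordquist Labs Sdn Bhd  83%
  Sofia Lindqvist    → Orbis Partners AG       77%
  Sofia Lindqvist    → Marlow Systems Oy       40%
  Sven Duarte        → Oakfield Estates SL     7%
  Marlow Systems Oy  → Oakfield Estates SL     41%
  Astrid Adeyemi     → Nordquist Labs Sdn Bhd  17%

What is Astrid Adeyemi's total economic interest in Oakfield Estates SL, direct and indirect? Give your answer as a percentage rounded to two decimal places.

Astrid reaches Oakfield along 3 paths.
Via Marlow: 21% × 41% = 8.61%.
Via Orbis: 23% × 41% = 9.43%.
Direct stake: 9% = 9%.
Total: 8.61% + 9.43% + 9% = 27.04%.

27.04%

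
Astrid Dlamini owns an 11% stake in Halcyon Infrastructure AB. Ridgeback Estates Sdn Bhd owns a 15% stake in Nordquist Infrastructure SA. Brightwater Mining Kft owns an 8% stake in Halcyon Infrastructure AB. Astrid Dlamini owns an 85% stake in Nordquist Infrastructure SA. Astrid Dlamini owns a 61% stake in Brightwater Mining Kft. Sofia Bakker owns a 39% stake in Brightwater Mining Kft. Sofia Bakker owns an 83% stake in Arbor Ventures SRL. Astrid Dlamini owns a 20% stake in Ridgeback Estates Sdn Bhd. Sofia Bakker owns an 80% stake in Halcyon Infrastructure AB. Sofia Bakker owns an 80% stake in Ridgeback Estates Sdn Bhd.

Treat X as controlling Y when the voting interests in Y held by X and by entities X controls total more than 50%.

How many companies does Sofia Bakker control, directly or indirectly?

Sofia holds 80% of Ridgeback, so Sofia controls Ridgeback.
Sofia holds 80% of Halcyon, so Sofia controls Halcyon.
Sofia holds 83% of Arbor, so Sofia controls Arbor.
No other company's threshold is met.
Sofia controls 3 companies.

3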